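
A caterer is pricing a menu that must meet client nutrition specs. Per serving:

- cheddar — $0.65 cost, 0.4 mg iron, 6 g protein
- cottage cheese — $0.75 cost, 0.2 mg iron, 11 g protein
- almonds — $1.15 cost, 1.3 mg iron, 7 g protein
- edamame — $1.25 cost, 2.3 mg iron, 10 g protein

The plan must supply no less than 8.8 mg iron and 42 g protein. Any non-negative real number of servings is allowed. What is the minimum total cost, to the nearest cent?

$5.02

Minimising a linear cost over {iron ≥ 8.8, protein ≥ 42, servings ≥ 0} — the optimum is at a vertex, using one or two foods.
cheddar only: max(8.8/0.4, 42/6) = 22 servings → $14.30.
cottage cheese only: max(8.8/0.2, 42/11) = 44 servings → $33.00.
almonds only: max(8.8/1.3, 42/7) = 6.769 servings → $7.78.
edamame only: max(8.8/2.3, 42/10) = 4.2 servings → $5.25.
cheddar + cottage cheese: intersection lies outside the first quadrant.
cheddar + almonds with both targets exact would need a negative amount; discard.
cheddar + edamame with both tight: 0.8776 servings and 3.673 servings → $5.16.
cottage cheese + almonds: the both-tight solution has a negative serving — not a feasible corner.
cottage cheese + edamame with both tight: 0.3691 servings and 3.794 servings → $5.02.
almonds + edamame with both tight: 2.774 servings and 2.258 servings → $6.01.
The minimum over all feasible corners is $5.02.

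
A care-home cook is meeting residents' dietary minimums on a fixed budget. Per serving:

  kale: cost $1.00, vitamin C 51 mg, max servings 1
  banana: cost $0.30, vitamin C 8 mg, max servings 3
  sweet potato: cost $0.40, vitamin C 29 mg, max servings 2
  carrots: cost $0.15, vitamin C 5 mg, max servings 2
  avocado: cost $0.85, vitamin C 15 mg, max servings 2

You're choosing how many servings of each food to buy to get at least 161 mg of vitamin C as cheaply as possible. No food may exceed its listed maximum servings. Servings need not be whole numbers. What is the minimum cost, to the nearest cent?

Cost per mg of vitamin C: sweet potato $0.0138, kale $0.0196, carrots $0.0300, banana $0.0375, avocado $0.0567.
Take 2 servings of sweet potato: +58.0 mg vitamin C for $0.80 (total $0.80, still need 103.0 mg).
Take 1 serving of kale: +51.0 mg vitamin C for $1.00 (total $1.80, still need 52.0 mg).
Take 2 servings of carrots: +10.0 mg vitamin C for $0.30 (total $2.10, still need 42.0 mg).
Take 3 servings of banana: +24.0 mg vitamin C for $0.90 (total $3.00, still need 18.0 mg).
Take 1.2 servings of avocado: +18.0 mg vitamin C for $1.02 (total $4.02, still need 0.0 mg).
Greedy by cheapest-per-mg is optimal for a single linear constraint, so the minimum cost is $4.02.

$4.02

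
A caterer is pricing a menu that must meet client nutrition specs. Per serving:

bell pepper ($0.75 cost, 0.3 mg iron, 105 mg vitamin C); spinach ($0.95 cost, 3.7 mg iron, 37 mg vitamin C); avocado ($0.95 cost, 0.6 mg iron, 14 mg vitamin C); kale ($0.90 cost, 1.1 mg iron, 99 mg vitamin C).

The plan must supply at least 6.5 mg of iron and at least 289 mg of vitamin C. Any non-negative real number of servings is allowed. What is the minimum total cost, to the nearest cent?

$3.15

bell pepper only: max(6.5/0.3, 289/105) = 21.67 servings → $16.25.
spinach only: max(6.5/3.7, 289/37) = 7.811 servings → $7.42.
avocado only: max(6.5/0.6, 289/14) = 20.64 servings → $19.61.
kale only: max(6.5/1.1, 289/99) = 5.909 servings → $5.32.
bell pepper + spinach with both tight: 2.196 servings and 1.579 servings → $3.15.
bell pepper + avocado with both tight: 1.401 servings and 10.13 servings → $10.68.
bell pepper + kale with both targets exact would need a negative amount; discard.
spinach + avocado with both targets exact would need a negative amount; discard.
spinach + kale with both tight: 1 serving and 2.545 servings → $3.24.
avocado + kale with both tight: 7.4 servings and 1.873 servings → $8.72.
Cheapest feasible corner: $3.15.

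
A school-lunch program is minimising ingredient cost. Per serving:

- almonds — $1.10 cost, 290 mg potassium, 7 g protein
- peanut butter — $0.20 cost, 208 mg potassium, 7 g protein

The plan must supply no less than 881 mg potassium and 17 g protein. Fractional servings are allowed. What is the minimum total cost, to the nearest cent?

$0.85

At the optimum either one food covers both requirements or two foods hit both targets exactly; no other combination can be cheaper.
almonds only: max(881/290, 17/7) = 3.038 servings → $3.34.
peanut butter only: max(881/208, 17/7) = 4.236 servings → $0.85.
almonds + peanut butter: intersection lies outside the first quadrant.
The minimum over all feasible corners is $0.85.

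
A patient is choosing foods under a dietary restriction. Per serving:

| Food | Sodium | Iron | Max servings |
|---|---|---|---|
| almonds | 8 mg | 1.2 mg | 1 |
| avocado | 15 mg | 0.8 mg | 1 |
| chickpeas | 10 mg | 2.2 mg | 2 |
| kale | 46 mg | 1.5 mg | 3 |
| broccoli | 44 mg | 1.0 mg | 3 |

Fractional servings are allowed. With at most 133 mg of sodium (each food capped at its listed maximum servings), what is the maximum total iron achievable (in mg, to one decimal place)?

9.3 mg

Iron per mg sodium: chickpeas 0.22, almonds 0.15, avocado 0.05333, kale 0.03261, broccoli 0.02273.
Take 2 servings of chickpeas: uses 20 mg sodium, +4.4 mg iron (running total 4.4 mg).
Take 1 serving of almonds: uses 8 mg sodium, +1.2 mg iron (running total 5.6 mg).
Take 1 serving of avocado: uses 15 mg sodium, +0.8 mg iron (running total 6.4 mg).
Take 1.957 servings of kale: uses 90 mg sodium, +2.9 mg iron (running total 9.3 mg).
Greedy by best ratio exhausts the sodium allowance optimally: 9.3 mg.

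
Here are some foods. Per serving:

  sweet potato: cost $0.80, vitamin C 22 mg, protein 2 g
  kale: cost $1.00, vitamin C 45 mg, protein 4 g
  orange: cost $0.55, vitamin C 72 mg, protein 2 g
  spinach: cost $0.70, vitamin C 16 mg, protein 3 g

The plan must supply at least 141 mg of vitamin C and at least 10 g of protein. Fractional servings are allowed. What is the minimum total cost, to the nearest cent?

$2.45

Check every corner: each single food scaled to meet both minima, and each pair solved so both constraints bind.
sweet potato only: max(141/22, 10/2) = 6.409 servings → $5.13.
kale only: max(141/45, 10/4) = 3.133 servings → $3.13.
orange only: max(141/72, 10/2) = 5 servings → $2.75.
spinach only: max(141/16, 10/3) = 8.812 servings → $6.17.
sweet potato + kale: the both-tight solution has a negative serving — not a feasible corner.
sweet potato + orange with both tight: 4.38 servings and 0.62 servings → $3.85.
sweet potato + spinach: intersection lies outside the first quadrant.
kale + orange with both tight: 2.212 servings and 0.5758 servings → $2.53.
kale + spinach with both targets exact would need a negative amount; discard.
orange + spinach with both tight: 1.429 servings and 2.38 servings → $2.45.
The minimum over all feasible corners is $2.45.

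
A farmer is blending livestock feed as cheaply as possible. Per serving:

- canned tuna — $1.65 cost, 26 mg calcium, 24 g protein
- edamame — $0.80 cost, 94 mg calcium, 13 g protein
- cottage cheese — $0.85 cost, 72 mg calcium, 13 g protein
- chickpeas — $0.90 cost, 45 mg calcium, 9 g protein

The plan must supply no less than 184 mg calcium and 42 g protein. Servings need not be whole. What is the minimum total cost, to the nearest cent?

$2.58

For a min-cost LP with two ≥-constraints, a basic feasible solution has at most two positive variables.
canned tuna only: max(184/26, 42/24) = 7.077 servings → $11.68.
edamame only: max(184/94, 42/13) = 3.231 servings → $2.58.
cottage cheese only: max(184/72, 42/13) = 3.231 servings → $2.75.
chickpeas only: max(184/45, 42/9) = 4.667 servings → $4.20.
canned tuna + edamame with both tight: 0.8113 servings and 1.733 servings → $2.73.
canned tuna + cottage cheese with both tight: 0.4547 servings and 2.391 servings → $2.78.
canned tuna + chickpeas with both tight: 0.2766 servings and 3.929 servings → $3.99.
edamame + cottage cheese: the both-tight solution has a negative serving — not a feasible corner.
edamame + chickpeas with both targets exact would need a negative amount; discard.
cottage cheese + chickpeas: the both-tight solution has a negative serving — not a feasible corner.
Cheapest feasible corner: $2.58.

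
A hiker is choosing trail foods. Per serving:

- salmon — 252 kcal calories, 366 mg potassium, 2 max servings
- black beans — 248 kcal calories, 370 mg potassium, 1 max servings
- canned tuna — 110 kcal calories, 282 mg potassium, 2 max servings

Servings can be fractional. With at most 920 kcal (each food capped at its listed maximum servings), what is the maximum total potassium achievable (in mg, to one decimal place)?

1590.5 mg

Potassium per kcal: canned tuna 2.564, black beans 1.492, salmon 1.452.
Take 2 servings of canned tuna: uses 220 kcal, +564.0 mg potassium (running total 564.0 mg).
Take 1 serving of black beans: uses 248 kcal, +370.0 mg potassium (running total 934.0 mg).
Take 1.794 servings of salmon: uses 452 kcal, +656.5 mg potassium (running total 1590.5 mg).
Filling greedily by potassium-per-kcal is optimal for one linear limit, giving 1590.5 mg.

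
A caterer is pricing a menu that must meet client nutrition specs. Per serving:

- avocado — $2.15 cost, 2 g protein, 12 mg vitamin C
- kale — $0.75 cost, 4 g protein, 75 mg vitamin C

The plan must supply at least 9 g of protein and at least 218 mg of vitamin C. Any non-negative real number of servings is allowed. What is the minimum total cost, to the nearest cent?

The cheapest plan sits at a corner of the feasible region — with two constraints it uses at most two foods.
avocado only: max(9/2, 218/12) = 18.17 servings → $39.06.
kale only: max(9/4, 218/75) = 2.907 servings → $2.18.
avocado + kale with both targets exact would need a negative amount; discard.
The minimum over all feasible corners is $2.18.

$2.18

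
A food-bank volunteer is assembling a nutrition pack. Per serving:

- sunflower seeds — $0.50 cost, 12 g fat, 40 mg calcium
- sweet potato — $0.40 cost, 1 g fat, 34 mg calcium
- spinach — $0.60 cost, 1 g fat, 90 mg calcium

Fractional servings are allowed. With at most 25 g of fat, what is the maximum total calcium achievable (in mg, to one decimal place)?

Calcium per g fat: spinach 90, sweet potato 34, sunflower seeds 3.333.
With no serving limits, spend the whole fat allowance on spinach: 25 g / 1 g × 90 mg = 2250.0 mg.

2250.0 mg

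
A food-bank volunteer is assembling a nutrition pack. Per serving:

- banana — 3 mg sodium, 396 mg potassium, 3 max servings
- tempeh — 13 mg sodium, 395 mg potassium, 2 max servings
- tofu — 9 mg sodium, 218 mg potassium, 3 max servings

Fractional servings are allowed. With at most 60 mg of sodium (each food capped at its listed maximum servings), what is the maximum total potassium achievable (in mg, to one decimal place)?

2583.6 mg

Potassium per mg sodium: banana 132, tempeh 30.38, tofu 24.22.
Take 3 servings of banana: uses 9 mg sodium, +1188.0 mg potassium (running total 1188.0 mg).
Take 2 servings of tempeh: uses 26 mg sodium, +790.0 mg potassium (running total 1978.0 mg).
Take 2.778 servings of tofu: uses 25 mg sodium, +605.6 mg potassium (running total 2583.6 mg).
Greedy by best ratio exhausts the sodium allowance optimally: 2583.6 mg.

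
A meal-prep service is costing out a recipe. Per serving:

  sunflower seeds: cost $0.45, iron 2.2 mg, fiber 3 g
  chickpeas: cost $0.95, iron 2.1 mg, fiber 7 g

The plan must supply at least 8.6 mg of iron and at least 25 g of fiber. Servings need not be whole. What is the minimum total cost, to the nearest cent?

$3.43

For a min-cost LP with two ≥-constraints, a basic feasible solution has at most two positive variables.
sunflower seeds only: max(8.6/2.2, 25/3) = 8.333 servings → $3.75.
chickpeas only: max(8.6/2.1, 25/7) = 4.095 servings → $3.89.
sunflower seeds + chickpeas with both tight: 0.8462 servings and 3.209 servings → $3.43.
So the least-cost plan costs $3.43.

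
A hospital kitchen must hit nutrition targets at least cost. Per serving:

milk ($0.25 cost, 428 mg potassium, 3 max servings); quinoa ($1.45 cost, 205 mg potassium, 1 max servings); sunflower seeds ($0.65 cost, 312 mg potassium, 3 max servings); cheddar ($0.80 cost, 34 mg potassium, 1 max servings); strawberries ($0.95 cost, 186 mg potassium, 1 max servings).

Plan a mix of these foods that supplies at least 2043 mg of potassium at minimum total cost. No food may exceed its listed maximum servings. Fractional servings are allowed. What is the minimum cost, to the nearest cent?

$2.33

Cost per mg of potassium: milk $0.0006, sunflower seeds $0.0021, strawberries $0.0051, quinoa $0.0071, cheddar $0.0235.
Take 3 servings of milk: +1284.0 mg potassium for $0.75 (total $0.75, still need 759.0 mg).
Take 2.433 servings of sunflower seeds: +759.0 mg potassium for $1.58 (total $2.33, still need 0.0 mg).
Filling from the cheapest source first is optimal under one linear minimum: $2.33.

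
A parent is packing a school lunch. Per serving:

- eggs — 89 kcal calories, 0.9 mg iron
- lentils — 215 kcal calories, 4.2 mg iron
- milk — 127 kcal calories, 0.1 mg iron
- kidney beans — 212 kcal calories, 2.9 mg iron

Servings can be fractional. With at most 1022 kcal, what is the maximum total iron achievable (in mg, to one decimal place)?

Iron per kcal: lentils 0.01953, kidney beans 0.01368, eggs 0.01011, milk 0.0007874.
With no serving limits, spend the whole calories allowance on lentils: 1022 kcal / 215 kcal × 4.2 mg = 20.0 mg.

20.0 mg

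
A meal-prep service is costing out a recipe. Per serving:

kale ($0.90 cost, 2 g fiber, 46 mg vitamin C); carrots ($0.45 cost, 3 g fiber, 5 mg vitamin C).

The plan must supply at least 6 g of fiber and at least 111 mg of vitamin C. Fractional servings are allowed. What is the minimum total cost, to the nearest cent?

$2.32

Check every corner: each single food scaled to meet both minima, and each pair solved so both constraints bind.
kale only: max(6/2, 111/46) = 3 servings → $2.70.
carrots only: max(6/3, 111/5) = 22.2 servings → $9.99.
kale + carrots with both tight: 2.367 servings and 0.4219 servings → $2.32.
So the least-cost plan costs $2.32.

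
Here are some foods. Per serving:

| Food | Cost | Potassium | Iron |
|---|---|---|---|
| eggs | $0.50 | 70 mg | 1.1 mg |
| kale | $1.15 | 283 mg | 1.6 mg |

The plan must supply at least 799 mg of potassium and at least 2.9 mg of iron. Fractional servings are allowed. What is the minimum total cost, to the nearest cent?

$3.25

eggs only: max(799/70, 2.9/1.1) = 11.41 servings → $5.71.
kale only: max(799/283, 2.9/1.6) = 2.823 servings → $3.25.
eggs + kale: intersection lies outside the first quadrant.
The minimum over all feasible corners is $3.25.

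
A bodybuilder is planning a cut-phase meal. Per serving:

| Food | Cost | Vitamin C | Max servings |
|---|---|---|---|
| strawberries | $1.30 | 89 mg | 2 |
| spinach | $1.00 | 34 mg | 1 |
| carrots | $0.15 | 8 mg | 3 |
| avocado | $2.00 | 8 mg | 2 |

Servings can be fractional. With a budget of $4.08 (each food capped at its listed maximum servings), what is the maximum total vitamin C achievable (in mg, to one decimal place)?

Vitamin C per dollar: strawberries 68.46, carrots 53.33, spinach 34, avocado 4.
Take 2 servings of strawberries: spends $2.60, +178.0 mg vitamin C (running total 178.0 mg).
Take 3 servings of carrots: spends $0.45, +24.0 mg vitamin C (running total 202.0 mg).
Take 1 serving of spinach: spends $1.00, +34.0 mg vitamin C (running total 236.0 mg).
Take 0.015 servings of avocado: spends $0.03, +0.1 mg vitamin C (running total 236.1 mg).
Greedy by best ratio exhausts the cost allowance optimally: 236.1 mg.

236.1 mg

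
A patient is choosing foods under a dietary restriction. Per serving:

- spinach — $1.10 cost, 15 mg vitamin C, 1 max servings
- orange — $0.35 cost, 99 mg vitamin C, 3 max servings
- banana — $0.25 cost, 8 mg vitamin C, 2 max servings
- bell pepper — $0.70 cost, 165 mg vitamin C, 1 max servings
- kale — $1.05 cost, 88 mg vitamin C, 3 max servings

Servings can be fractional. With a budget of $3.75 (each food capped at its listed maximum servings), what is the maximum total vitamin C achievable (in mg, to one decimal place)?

Vitamin C per dollar: orange 282.9, bell pepper 235.7, kale 83.81, banana 32, spinach 13.64.
Take 3 servings of orange: spends $1.05, +297.0 mg vitamin C (running total 297.0 mg).
Take 1 serving of bell pepper: spends $0.70, +165.0 mg vitamin C (running total 462.0 mg).
Take 1.905 servings of kale: spends $2.00, +167.6 mg vitamin C (running total 629.6 mg).
Filling greedily by vitamin C-per-dollar is optimal for one linear limit, giving 629.6 mg.

629.6 mg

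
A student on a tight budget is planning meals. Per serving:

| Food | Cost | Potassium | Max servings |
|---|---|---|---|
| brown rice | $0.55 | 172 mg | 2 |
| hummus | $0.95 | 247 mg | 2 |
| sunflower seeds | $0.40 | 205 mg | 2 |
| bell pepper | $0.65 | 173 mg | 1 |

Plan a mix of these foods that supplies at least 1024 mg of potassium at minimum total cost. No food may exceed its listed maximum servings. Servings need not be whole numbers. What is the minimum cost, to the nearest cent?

$2.92

Cost per mg of potassium: sunflower seeds $0.0020, brown rice $0.0032, bell pepper $0.0038, hummus $0.0038.
Take 2 servings of sunflower seeds: +410.0 mg potassium for $0.80 (total $0.80, still need 614.0 mg).
Take 2 servings of brown rice: +344.0 mg potassium for $1.10 (total $1.90, still need 270.0 mg).
Take 1 serving of bell pepper: +173.0 mg potassium for $0.65 (total $2.55, still need 97.0 mg).
Take 0.3927 servings of hummus: +97.0 mg potassium for $0.37 (total $2.92, still need 0.0 mg).
Filling from the cheapest source first is optimal under one linear minimum: $2.92.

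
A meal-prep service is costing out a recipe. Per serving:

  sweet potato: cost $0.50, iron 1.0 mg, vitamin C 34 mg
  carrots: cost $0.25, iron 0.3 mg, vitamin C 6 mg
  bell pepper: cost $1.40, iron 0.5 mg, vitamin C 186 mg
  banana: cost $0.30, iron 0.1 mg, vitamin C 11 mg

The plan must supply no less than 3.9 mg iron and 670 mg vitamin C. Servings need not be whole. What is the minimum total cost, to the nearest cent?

For a min-cost LP with two ≥-constraints, a basic feasible solution has at most two positive variables.
sweet potato only: max(3.9/1.0, 670/34) = 19.71 servings → $9.85.
carrots only: max(3.9/0.3, 670/6) = 111.7 servings → $27.92.
bell pepper only: max(3.9/0.5, 670/186) = 7.8 servings → $10.92.
banana only: max(3.9/0.1, 670/11) = 60.91 servings → $18.27.
sweet potato + carrots with both targets exact would need a negative amount; discard.
sweet potato + bell pepper with both tight: 2.31 servings and 3.18 servings → $5.61.
sweet potato + banana with both targets exact would need a negative amount; discard.
carrots + bell pepper with both tight: 7.394 servings and 3.364 servings → $6.56.
carrots + banana: the both-tight solution has a negative serving — not a feasible corner.
bell pepper + banana with both tight: 1.84 servings and 29.8 servings → $11.52.
Cheapest feasible corner: $5.61.

$5.61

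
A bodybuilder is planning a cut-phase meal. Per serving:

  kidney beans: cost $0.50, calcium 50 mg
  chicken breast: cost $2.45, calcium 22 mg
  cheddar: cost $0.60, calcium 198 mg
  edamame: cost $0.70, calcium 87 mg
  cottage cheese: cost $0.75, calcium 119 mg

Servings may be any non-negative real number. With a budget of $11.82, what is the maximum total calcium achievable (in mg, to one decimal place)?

3900.6 mg

Calcium per dollar: cheddar 330, cottage cheese 158.7, edamame 124.3, kidney beans 100, chicken breast 8.98.
With no serving limits, spend the whole cost allowance on cheddar: $11.82 / $0.60 × 198 mg = 3900.6 mg.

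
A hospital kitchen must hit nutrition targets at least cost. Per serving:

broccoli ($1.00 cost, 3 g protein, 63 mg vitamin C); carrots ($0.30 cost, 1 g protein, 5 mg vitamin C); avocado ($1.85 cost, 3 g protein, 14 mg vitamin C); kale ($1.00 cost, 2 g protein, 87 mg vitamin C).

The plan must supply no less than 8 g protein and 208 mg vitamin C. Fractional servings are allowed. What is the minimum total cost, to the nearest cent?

$2.96

Minimising a linear cost over {protein ≥ 8, vitamin C ≥ 208, servings ≥ 0} — the optimum is at a vertex, using one or two foods.
broccoli only: max(8/3, 208/63) = 3.302 servings → $3.30.
carrots only: max(8/1, 208/5) = 41.6 servings → $12.48.
avocado only: max(8/3, 208/14) = 14.86 servings → $27.49.
kale only: max(8/2, 208/87) = 4 servings → $4.00.
broccoli + carrots: intersection lies outside the first quadrant.
broccoli + avocado: intersection lies outside the first quadrant.
broccoli + kale with both tight: 2.074 servings and 0.8889 servings → $2.96.
carrots + avocado with both targets exact would need a negative amount; discard.
carrots + kale with both tight: 3.636 servings and 2.182 servings → $3.27.
avocado + kale with both tight: 1.202 servings and 2.197 servings → $4.42.
The minimum over all feasible corners is $2.96.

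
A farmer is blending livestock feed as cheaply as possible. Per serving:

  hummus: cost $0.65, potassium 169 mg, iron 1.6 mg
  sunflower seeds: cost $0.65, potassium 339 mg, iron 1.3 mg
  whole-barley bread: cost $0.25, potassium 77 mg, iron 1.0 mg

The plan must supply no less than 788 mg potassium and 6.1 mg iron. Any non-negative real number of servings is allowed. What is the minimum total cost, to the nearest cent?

$1.96

Two binding constraints pin down two serving amounts, so the optimal mix uses at most two foods. The candidates are each food alone (scaled to the tighter of potassium/iron) and each pair with both constraints tight.
hummus only: max(788/169, 6.1/1.6) = 4.663 servings → $3.03.
sunflower seeds only: max(788/339, 6.1/1.3) = 4.692 servings → $3.05.
whole-barley bread only: max(788/77, 6.1/1.0) = 10.23 servings → $2.56.
hummus + sunflower seeds with both tight: 3.234 servings and 0.7124 servings → $2.56.
hummus + whole-barley bread: intersection lies outside the first quadrant.
sunflower seeds + whole-barley bread with both tight: 1.332 servings and 4.368 servings → $1.96.
Cheapest feasible corner: $1.96.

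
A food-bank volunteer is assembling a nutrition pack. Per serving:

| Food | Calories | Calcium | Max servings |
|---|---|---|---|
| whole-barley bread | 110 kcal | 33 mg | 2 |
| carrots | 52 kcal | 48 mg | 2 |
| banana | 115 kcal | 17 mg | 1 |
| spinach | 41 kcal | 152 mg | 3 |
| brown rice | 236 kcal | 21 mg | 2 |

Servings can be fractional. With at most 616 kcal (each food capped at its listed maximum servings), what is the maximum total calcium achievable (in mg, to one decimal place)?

639.8 mg

Calcium per kcal: spinach 3.707, carrots 0.9231, whole-barley bread 0.3, banana 0.1478, brown rice 0.08898.
Take 3 servings of spinach: uses 123 kcal, +456.0 mg calcium (running total 456.0 mg).
Take 2 servings of carrots: uses 104 kcal, +96.0 mg calcium (running total 552.0 mg).
Take 2 servings of whole-barley bread: uses 220 kcal, +66.0 mg calcium (running total 618.0 mg).
Take 1 serving of banana: uses 115 kcal, +17.0 mg calcium (running total 635.0 mg).
Take 0.2288 servings of brown rice: uses 54 kcal, +4.8 mg calcium (running total 639.8 mg).
Filling greedily by calcium-per-kcal is optimal for one linear limit, giving 639.8 mg.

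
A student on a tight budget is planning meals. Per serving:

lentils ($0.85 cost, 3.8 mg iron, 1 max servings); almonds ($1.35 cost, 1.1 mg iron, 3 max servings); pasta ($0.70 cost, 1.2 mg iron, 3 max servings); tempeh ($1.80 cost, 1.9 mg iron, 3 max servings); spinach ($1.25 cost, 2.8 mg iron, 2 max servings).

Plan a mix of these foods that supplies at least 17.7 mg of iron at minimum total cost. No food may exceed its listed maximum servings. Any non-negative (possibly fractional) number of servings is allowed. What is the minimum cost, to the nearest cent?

$9.90

Cost per mg of iron: lentils $0.2237, spinach $0.4464, pasta $0.5833, tempeh $0.9474, almonds $1.2273.
Take 1 serving of lentils: +3.8 mg iron for $0.85 (total $0.85, still need 13.9 mg).
Take 2 servings of spinach: +5.6 mg iron for $2.50 (total $3.35, still need 8.3 mg).
Take 3 servings of pasta: +3.6 mg iron for $2.10 (total $5.45, still need 4.7 mg).
Take 2.474 servings of tempeh: +4.7 mg iron for $4.45 (total $9.90, still need 0.0 mg).
Greedy by cheapest-per-mg is optimal for a single linear constraint, so the minimum cost is $9.90.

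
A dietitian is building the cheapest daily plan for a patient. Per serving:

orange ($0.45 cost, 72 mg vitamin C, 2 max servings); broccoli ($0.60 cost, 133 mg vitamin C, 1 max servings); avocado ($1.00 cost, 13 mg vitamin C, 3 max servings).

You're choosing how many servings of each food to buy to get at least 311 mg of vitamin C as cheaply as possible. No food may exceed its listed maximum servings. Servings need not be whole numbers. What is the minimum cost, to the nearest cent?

Cost per mg of vitamin C: broccoli $0.0045, orange $0.0063, avocado $0.0769.
Take 1 serving of broccoli: +133.0 mg vitamin C for $0.60 (total $0.60, still need 178.0 mg).
Take 2 servings of orange: +144.0 mg vitamin C for $0.90 (total $1.50, still need 34.0 mg).
Take 2.615 servings of avocado: +34.0 mg vitamin C for $2.62 (total $4.12, still need 0.0 mg).
Greedy by cheapest-per-mg is optimal for a single linear constraint, so the minimum cost is $4.12.

$4.12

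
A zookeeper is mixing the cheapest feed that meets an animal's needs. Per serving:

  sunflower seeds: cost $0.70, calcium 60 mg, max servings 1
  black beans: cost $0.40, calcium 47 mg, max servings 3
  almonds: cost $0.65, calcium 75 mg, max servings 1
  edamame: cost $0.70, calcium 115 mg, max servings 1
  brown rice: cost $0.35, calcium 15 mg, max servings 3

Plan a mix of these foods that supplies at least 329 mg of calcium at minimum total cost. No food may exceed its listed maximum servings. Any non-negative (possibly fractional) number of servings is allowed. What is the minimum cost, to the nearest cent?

Cost per mg of calcium: edamame $0.0061, black beans $0.0085, almonds $0.0087, sunflower seeds $0.0117, brown rice $0.0233.
Take 1 serving of edamame: +115.0 mg calcium for $0.70 (total $0.70, still need 214.0 mg).
Take 3 servings of black beans: +141.0 mg calcium for $1.20 (total $1.90, still need 73.0 mg).
Take 0.9733 servings of almonds: +73.0 mg calcium for $0.63 (total $2.53, still need 0.0 mg).
Filling from the cheapest source first is optimal under one linear minimum: $2.53.

$2.53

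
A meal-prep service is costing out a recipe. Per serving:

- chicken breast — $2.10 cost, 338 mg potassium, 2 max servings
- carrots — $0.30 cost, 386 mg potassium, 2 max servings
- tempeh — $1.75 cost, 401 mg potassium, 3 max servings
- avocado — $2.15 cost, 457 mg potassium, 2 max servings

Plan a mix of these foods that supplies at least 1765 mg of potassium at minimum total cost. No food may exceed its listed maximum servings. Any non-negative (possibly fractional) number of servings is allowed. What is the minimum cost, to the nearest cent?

$4.93

Cost per mg of potassium: carrots $0.0008, tempeh $0.0044, avocado $0.0047, chicken breast $0.0062.
Take 2 servings of carrots: +772.0 mg potassium for $0.60 (total $0.60, still need 993.0 mg).
Take 2.476 servings of tempeh: +993.0 mg potassium for $4.33 (total $4.93, still need 0.0 mg).
Greedy by cheapest-per-mg is optimal for a single linear constraint, so the minimum cost is $4.93.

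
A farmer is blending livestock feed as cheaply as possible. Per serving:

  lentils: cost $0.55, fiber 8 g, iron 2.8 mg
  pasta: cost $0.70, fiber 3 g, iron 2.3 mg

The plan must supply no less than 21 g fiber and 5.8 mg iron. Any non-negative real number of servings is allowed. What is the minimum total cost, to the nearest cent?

An LP optimum is at a vertex; with two nutrient constraints at most two foods are used. Check each candidate.
lentils only: max(21/8, 5.8/2.8) = 2.625 servings → $1.44.
pasta only: max(21/3, 5.8/2.3) = 7 servings → $4.90.
lentils + pasta: the both-tight solution has a negative serving — not a feasible corner.
So the least-cost plan costs $1.44.

$1.44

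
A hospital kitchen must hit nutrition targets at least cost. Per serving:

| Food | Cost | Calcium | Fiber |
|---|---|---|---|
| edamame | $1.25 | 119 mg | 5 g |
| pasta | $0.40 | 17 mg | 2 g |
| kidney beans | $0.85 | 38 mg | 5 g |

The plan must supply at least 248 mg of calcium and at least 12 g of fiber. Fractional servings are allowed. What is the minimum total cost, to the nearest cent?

$2.81

The cheapest plan sits at a corner of the feasible region — with two constraints it uses at most two foods.
edamame only: max(248/119, 12/5) = 2.4 servings → $3.00.
pasta only: max(248/17, 12/2) = 14.59 servings → $5.84.
kidney beans only: max(248/38, 12/5) = 6.526 servings → $5.55.
edamame + pasta with both tight: 1.908 servings and 1.229 servings → $2.88.
edamame + kidney beans with both tight: 1.936 servings and 0.4642 servings → $2.81.
pasta + kidney beans with both targets exact would need a negative amount; discard.
So the least-cost plan costs $2.81.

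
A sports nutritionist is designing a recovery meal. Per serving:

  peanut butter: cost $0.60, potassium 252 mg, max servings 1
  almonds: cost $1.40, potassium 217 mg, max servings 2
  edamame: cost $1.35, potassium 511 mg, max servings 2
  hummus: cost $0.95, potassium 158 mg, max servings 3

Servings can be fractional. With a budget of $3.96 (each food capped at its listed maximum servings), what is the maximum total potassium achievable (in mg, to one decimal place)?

Potassium per dollar: peanut butter 420, edamame 378.5, hummus 166.3, almonds 155.
Take 1 serving of peanut butter: spends $0.60, +252.0 mg potassium (running total 252.0 mg).
Take 2 servings of edamame: spends $2.70, +1022.0 mg potassium (running total 1274.0 mg).
Take 0.6947 servings of hummus: spends $0.66, +109.8 mg potassium (running total 1383.8 mg).
Greedy by best ratio exhausts the cost allowance optimally: 1383.8 mg.

1383.8 mg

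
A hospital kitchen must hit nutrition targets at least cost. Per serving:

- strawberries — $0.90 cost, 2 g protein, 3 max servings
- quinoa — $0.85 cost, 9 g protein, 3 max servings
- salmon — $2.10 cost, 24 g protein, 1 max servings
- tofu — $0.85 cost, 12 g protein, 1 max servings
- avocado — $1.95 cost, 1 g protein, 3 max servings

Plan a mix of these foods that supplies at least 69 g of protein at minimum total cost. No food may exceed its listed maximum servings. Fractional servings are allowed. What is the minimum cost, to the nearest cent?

$8.20

Cost per g of protein: tofu $0.0708, salmon $0.0875, quinoa $0.0944, strawberries $0.4500, avocado $1.9500.
Take 1 serving of tofu: +12.0 g protein for $0.85 (total $0.85, still need 57.0 g).
Take 1 serving of salmon: +24.0 g protein for $2.10 (total $2.95, still need 33.0 g).
Take 3 servings of quinoa: +27.0 g protein for $2.55 (total $5.50, still need 6.0 g).
Take 3 servings of strawberries: +6.0 g protein for $2.70 (total $8.20, still need 0.0 g).
Greedy by cheapest-per-g is optimal for a single linear constraint, so the minimum cost is $8.20.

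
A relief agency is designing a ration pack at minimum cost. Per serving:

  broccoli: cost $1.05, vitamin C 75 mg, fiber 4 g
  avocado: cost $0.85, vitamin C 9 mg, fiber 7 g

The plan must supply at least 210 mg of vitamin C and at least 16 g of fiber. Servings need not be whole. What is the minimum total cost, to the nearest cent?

$3.47

With two linear requirements the optimum uses one or two foods; enumerate the corners.
broccoli only: max(210/75, 16/4) = 4 servings → $4.20.
avocado only: max(210/9, 16/7) = 23.33 servings → $19.83.
broccoli + avocado with both tight: 2.712 servings and 0.7362 servings → $3.47.
The minimum over all feasible corners is $3.47.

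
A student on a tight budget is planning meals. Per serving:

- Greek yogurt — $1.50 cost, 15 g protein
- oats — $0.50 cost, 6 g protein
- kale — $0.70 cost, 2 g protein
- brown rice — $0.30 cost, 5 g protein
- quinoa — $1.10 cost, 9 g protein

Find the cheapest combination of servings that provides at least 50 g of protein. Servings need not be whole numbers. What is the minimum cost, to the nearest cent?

$3.00

Cost per g of protein: brown rice $0.0600, oats $0.0833, Greek yogurt $0.1000, quinoa $0.1222, kale $0.3500.
With no serving limits, use only brown rice: 50 g / 5 g = 10 servings × $0.30 = $3.00.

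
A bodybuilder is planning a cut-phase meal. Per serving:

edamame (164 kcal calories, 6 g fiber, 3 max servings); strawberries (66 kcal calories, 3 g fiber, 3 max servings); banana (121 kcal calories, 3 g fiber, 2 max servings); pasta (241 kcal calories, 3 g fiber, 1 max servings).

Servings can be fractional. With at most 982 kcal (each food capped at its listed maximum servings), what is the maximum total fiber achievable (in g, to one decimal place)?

33.6 g

Fiber per kcal: strawberries 0.04545, edamame 0.03659, banana 0.02479, pasta 0.01245.
Take 3 servings of strawberries: uses 198 kcal, +9.0 g fiber (running total 9.0 g).
Take 3 servings of edamame: uses 492 kcal, +18.0 g fiber (running total 27.0 g).
Take 2 servings of banana: uses 242 kcal, +6.0 g fiber (running total 33.0 g).
Take 0.2075 servings of pasta: uses 50 kcal, +0.6 g fiber (running total 33.6 g).
Greedy by best ratio exhausts the calories allowance optimally: 33.6 g.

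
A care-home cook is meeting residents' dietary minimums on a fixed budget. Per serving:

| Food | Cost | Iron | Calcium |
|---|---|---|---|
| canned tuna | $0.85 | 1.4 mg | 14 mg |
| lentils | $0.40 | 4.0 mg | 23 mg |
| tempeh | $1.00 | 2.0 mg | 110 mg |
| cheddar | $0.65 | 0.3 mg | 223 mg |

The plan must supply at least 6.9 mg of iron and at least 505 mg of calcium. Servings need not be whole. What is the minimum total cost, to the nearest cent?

canned tuna only: max(6.9/1.4, 505/14) = 36.07 servings → $30.66.
lentils only: max(6.9/4.0, 505/23) = 21.96 servings → $8.78.
tempeh only: max(6.9/2.0, 505/110) = 4.591 servings → $4.59.
cheddar only: max(6.9/0.3, 505/223) = 23 servings → $14.95.
canned tuna + lentils: the both-tight solution has a negative serving — not a feasible corner.
canned tuna + tempeh: intersection lies outside the first quadrant.
canned tuna + cheddar with both tight: 4.504 servings and 1.982 servings → $5.12.
lentils + tempeh: the both-tight solution has a negative serving — not a feasible corner.
lentils + cheddar with both tight: 1.567 servings and 2.103 servings → $1.99.
tempeh + cheddar with both tight: 3.359 servings and 0.6077 servings → $3.75.
So the least-cost plan costs $1.99.

$1.99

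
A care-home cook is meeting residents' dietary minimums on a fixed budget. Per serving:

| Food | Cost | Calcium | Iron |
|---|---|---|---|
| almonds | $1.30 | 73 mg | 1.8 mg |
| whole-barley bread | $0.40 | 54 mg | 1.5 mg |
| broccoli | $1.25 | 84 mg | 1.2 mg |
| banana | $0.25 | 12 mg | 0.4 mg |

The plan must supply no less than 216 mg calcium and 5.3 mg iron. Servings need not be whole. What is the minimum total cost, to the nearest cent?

For a min-cost LP with two ≥-constraints, a basic feasible solution has at most two positive variables.
almonds only: max(216/73, 5.3/1.8) = 2.959 servings → $3.85.
whole-barley bread only: max(216/54, 5.3/1.5) = 4 servings → $1.60.
broccoli only: max(216/84, 5.3/1.2) = 4.417 servings → $5.52.
banana only: max(216/12, 5.3/0.4) = 18 servings → $4.50.
almonds + whole-barley bread: intersection lies outside the first quadrant.
almonds + broccoli with both tight: 2.925 servings and 0.02987 servings → $3.84.
almonds + banana: intersection lies outside the first quadrant.
whole-barley bread + broccoli with both tight: 3.039 servings and 0.6176 servings → $1.99.
whole-barley bread + banana: intersection lies outside the first quadrant.
broccoli + banana with both tight: 1.188 servings and 9.688 servings → $3.91.
So the least-cost plan costs $1.60.

$1.60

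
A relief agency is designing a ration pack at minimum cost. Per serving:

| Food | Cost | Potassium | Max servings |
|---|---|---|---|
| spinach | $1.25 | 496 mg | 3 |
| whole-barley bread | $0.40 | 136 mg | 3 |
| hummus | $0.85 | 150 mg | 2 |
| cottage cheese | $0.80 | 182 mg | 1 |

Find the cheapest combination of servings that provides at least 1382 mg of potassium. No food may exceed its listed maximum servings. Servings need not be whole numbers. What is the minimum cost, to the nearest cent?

Cost per mg of potassium: spinach $0.0025, whole-barley bread $0.0029, cottage cheese $0.0044, hummus $0.0057.
Take 2.786 servings of spinach: +1382.0 mg potassium for $3.48 (total $3.48, still need 0.0 mg).
Filling from the cheapest source first is optimal under one linear minimum: $3.48.

$3.48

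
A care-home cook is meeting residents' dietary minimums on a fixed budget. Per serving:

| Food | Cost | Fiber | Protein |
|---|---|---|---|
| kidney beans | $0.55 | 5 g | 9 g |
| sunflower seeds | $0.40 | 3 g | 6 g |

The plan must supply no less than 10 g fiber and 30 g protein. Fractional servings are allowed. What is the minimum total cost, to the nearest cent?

$1.83

An LP optimum is at a vertex; with two nutrient constraints at most two foods are used. Check each candidate.
kidney beans only: max(10/5, 30/9) = 3.333 servings → $1.83.
sunflower seeds only: max(10/3, 30/6) = 5 servings → $2.00.
kidney beans + sunflower seeds with both targets exact would need a negative amount; discard.
The minimum over all feasible corners is $1.83.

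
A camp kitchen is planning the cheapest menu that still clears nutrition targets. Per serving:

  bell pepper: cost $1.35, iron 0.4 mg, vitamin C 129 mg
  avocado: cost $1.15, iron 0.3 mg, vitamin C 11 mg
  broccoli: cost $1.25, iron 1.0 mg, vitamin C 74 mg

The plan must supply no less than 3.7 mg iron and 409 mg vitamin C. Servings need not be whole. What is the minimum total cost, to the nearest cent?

$5.78

A basic optimal solution has at most two foods positive. Try each food alone and each pair with both targets met exactly.
bell pepper only: max(3.7/0.4, 409/129) = 9.25 servings → $12.49.
avocado only: max(3.7/0.3, 409/11) = 37.18 servings → $42.76.
broccoli only: max(3.7/1.0, 409/74) = 5.527 servings → $6.91.
bell pepper + avocado with both tight: 2.391 servings and 9.146 servings → $13.75.
bell pepper + broccoli with both tight: 1.36 servings and 3.156 servings → $5.78.
avocado + broccoli: intersection lies outside the first quadrant.
So the least-cost plan costs $5.78.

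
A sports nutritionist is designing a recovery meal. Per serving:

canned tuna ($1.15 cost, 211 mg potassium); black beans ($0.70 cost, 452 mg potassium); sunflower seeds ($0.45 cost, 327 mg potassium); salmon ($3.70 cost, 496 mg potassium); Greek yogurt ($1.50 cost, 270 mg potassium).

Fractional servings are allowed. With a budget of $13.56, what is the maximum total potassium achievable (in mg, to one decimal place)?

Potassium per dollar: sunflower seeds 726.7, black beans 645.7, canned tuna 183.5, Greek yogurt 180, salmon 134.1.
With no serving limits, spend the whole cost allowance on sunflower seeds: $13.56 / $0.45 × 327 mg = 9853.6 mg.

9853.6 mg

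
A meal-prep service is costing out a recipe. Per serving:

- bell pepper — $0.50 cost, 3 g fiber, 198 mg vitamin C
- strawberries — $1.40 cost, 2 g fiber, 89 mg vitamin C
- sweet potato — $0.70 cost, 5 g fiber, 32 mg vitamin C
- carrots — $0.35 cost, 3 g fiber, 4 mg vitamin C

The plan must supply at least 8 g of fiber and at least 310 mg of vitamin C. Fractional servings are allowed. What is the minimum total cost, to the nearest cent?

$1.16

For a min-cost LP with two ≥-constraints, a basic feasible solution has at most two positive variables.
bell pepper only: max(8/3, 310/198) = 2.667 servings → $1.33.
strawberries only: max(8/2, 310/89) = 4 servings → $5.60.
sweet potato only: max(8/5, 310/32) = 9.688 servings → $6.78.
carrots only: max(8/3, 310/4) = 77.5 servings → $27.12.
bell pepper + strawberries: the both-tight solution has a negative serving — not a feasible corner.
bell pepper + sweet potato with both tight: 1.447 servings and 0.7315 servings → $1.24.
bell pepper + carrots with both tight: 1.543 servings and 1.124 servings → $1.16.
strawberries + sweet potato with both tight: 3.396 servings and 0.2415 servings → $4.92.
strawberries + carrots with both tight: 3.467 servings and 0.3552 servings → $4.98.
sweet potato + carrots with both targets exact would need a negative amount; discard.
So the least-cost plan costs $1.16.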